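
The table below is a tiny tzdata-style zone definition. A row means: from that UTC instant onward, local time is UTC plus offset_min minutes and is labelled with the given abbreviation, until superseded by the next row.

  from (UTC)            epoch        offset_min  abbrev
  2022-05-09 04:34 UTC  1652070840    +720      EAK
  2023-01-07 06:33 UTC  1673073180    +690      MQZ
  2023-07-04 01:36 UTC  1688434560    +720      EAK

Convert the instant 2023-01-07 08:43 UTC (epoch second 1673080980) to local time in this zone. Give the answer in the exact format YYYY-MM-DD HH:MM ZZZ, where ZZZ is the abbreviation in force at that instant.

Query: 2023-01-07 08:43 UTC
Rule 2/3 (MQZ, +11:30): 2023-01-07 06:33 UTC ≤ query < 2023-07-04 01:36 UTC
8·60 + 43 + 690 = 1213 min
1213 = 0·1440 + 1213; 1213 = 20·60 + 13 → 20:13, same day
→ 2023-01-07 20:13 MQZ

2023-01-07 20:13 MQZ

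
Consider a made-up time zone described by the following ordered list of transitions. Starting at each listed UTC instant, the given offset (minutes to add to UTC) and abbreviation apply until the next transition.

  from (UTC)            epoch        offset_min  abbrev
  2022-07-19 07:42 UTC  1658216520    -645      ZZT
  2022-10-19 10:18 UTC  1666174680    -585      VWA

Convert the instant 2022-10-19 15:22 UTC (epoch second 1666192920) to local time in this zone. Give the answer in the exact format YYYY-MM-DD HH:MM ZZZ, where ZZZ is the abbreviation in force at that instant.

Query: 2022-10-19 15:22 UTC
Rule 2/2 (VWA, -09:45): 2022-10-19 10:18 UTC ≤ query < +∞
15·60 + 22 - 585 = 337 min
337 = 0·1440 + 337; 337 = 5·60 + 37 → 05:37, same day
→ 2022-10-19 05:37 VWA

2022-10-19 05:37 VWA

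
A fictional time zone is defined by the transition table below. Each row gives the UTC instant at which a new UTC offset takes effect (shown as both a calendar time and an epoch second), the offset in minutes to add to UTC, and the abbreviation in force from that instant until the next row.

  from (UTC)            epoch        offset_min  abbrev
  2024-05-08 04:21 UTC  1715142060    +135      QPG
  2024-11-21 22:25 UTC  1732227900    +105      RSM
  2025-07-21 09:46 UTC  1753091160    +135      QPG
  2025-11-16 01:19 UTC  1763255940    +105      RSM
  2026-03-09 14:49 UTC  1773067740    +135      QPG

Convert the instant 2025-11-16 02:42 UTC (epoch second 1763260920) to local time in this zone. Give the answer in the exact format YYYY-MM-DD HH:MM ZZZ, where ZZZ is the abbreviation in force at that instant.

2025-11-16 04:27 RSM

Query: 2025-11-16 02:42 UTC
Rule 4/5 (RSM, +01:45): 2025-11-16 01:19 UTC ≤ query < 2026-03-09 14:49 UTC
2·60 + 42 + 105 = 267 min
267 = 0·1440 + 267; 267 = 4·60 + 27 → 04:27, same day
→ 2025-11-16 04:27 RSM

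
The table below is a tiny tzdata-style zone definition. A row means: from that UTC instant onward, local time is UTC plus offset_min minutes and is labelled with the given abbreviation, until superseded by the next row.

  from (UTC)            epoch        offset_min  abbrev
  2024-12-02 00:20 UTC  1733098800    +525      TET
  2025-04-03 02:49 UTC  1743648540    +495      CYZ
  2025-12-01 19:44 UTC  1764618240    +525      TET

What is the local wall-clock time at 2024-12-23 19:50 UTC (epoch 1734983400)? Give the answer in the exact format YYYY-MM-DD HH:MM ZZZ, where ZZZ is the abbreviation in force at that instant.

Query: 2024-12-23 19:50 UTC
Rule 1/3 (TET, +08:45): 2024-12-02 00:20 UTC ≤ query < 2025-04-03 02:49 UTC
19·60 + 50 + 525 = 1715 min
1715 = 1·1440 + 275; 275 = 4·60 + 35 → 04:35, 2024-12-23 + 1 day = 2024-12-24
→ 2024-12-24 04:35 TET

2024-12-24 04:35 TET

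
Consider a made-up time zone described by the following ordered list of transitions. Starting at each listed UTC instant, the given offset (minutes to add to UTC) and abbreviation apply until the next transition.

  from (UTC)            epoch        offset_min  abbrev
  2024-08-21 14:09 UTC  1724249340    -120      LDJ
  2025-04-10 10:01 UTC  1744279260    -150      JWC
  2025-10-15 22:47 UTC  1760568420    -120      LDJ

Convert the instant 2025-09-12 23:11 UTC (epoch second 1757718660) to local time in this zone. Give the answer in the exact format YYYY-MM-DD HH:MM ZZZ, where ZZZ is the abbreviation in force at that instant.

Query: 2025-09-12 23:11 UTC
Rule 2/3 (JWC, -02:30): 2025-04-10 10:01 UTC ≤ query < 2025-10-15 22:47 UTC
23·60 + 11 - 150 = 1241 min
1241 = 0·1440 + 1241; 1241 = 20·60 + 41 → 20:41, same day
→ 2025-09-12 20:41 JWC

2025-09-12 20:41 JWC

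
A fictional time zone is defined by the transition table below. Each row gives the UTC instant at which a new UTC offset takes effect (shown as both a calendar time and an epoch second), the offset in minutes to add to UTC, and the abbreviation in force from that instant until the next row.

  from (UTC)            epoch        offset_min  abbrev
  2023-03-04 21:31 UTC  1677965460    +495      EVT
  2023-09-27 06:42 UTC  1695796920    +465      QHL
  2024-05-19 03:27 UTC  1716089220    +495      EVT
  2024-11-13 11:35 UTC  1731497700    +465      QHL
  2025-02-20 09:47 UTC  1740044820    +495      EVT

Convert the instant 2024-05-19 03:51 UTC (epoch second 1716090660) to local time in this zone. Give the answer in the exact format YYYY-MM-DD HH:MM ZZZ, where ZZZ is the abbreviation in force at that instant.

Query: 2024-05-19 03:51 UTC
Rule 3/5 (EVT, +08:15): 2024-05-19 03:27 UTC ≤ query < 2024-11-13 11:35 UTC
3·60 + 51 + 495 = 726 min
726 = 0·1440 + 726; 726 = 12·60 + 6 → 12:06, same day
→ 2024-05-19 12:06 EVT

2024-05-19 12:06 EVT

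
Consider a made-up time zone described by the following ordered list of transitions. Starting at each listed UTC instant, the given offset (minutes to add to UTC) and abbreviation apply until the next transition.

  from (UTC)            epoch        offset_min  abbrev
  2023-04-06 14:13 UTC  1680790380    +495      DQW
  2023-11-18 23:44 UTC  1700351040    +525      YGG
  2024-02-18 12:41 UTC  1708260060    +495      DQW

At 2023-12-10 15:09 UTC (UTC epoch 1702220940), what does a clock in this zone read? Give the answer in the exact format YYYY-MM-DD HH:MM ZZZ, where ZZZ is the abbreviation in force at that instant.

Query: 2023-12-10 15:09 UTC
Rule 2/3 (YGG, +08:45): 2023-11-18 23:44 UTC ≤ query < 2024-02-18 12:41 UTC
15·60 + 9 + 525 = 1434 min
1434 = 0·1440 + 1434; 1434 = 23·60 + 54 → 23:54, same day
→ 2023-12-10 23:54 YGG

2023-12-10 23:54 YGG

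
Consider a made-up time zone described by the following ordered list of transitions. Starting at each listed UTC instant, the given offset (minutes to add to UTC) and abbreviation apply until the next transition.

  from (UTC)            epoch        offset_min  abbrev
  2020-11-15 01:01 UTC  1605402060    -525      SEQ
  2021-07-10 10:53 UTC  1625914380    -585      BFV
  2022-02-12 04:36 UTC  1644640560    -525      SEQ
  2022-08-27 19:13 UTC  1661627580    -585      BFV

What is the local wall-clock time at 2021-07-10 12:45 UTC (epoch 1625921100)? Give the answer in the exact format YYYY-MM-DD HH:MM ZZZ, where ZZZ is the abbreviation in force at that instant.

2021-07-10 03:00 BFV

Query: 2021-07-10 12:45 UTC
Rule 2/4 (BFV, -09:45): 2021-07-10 10:53 UTC ≤ query < 2022-02-12 04:36 UTC
12·60 + 45 - 585 = 180 min
180 = 0·1440 + 180; 180 = 3·60 + 0 → 03:00, same day
→ 2021-07-10 03:00 BFV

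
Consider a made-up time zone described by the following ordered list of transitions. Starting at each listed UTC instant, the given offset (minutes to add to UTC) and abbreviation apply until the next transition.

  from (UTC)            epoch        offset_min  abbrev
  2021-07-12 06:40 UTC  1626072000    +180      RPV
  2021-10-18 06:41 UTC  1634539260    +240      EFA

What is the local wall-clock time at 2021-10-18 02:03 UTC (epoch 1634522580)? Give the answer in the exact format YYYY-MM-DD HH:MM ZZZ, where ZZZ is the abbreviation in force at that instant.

2021-10-18 05:03 RPV

Query: 2021-10-18 02:03 UTC
Rule 1/2 (RPV, +03:00): 2021-07-12 06:40 UTC ≤ query < 2021-10-18 06:41 UTC
2·60 + 3 + 180 = 303 min
303 = 0·1440 + 303; 303 = 5·60 + 3 → 05:03, same day
→ 2021-10-18 05:03 RPV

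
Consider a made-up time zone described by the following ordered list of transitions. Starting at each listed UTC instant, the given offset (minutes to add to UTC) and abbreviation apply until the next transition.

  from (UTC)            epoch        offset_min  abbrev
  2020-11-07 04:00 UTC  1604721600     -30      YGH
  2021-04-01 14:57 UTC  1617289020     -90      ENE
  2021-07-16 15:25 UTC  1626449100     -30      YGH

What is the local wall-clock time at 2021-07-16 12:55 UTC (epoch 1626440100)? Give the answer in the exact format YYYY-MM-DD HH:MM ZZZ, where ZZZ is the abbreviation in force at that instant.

Query: 2021-07-16 12:55 UTC
Rule 2/3 (ENE, -01:30): 2021-04-01 14:57 UTC ≤ query < 2021-07-16 15:25 UTC
12·60 + 55 - 90 = 685 min
685 = 0·1440 + 685; 685 = 11·60 + 25 → 11:25, same day
→ 2021-07-16 11:25 ENE

2021-07-16 11:25 ENE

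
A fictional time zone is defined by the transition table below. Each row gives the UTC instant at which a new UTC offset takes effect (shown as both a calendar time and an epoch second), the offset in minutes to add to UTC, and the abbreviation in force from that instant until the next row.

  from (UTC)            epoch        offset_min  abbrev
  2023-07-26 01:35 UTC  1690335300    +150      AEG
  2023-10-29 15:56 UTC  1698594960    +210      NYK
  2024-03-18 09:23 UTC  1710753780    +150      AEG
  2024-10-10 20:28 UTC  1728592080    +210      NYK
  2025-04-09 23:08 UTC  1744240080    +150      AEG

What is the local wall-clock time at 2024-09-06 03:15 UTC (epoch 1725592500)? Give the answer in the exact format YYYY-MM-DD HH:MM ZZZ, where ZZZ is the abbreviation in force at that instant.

2024-09-06 05:45 AEG

Query: 2024-09-06 03:15 UTC
Rule 3/5 (AEG, +02:30): 2024-03-18 09:23 UTC ≤ query < 2024-10-10 20:28 UTC
3·60 + 15 + 150 = 345 min
345 = 0·1440 + 345; 345 = 5·60 + 45 → 05:45, same day
→ 2024-09-06 05:45 AEG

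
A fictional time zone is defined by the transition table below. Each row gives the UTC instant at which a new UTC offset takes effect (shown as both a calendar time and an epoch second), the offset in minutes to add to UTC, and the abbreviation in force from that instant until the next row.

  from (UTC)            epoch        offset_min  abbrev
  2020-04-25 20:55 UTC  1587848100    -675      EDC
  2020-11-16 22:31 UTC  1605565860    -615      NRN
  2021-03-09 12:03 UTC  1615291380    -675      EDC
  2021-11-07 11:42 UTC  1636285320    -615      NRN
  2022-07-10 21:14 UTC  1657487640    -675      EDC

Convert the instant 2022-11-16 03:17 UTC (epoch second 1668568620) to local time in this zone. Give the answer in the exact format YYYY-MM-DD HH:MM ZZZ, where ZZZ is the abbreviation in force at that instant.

Query: 2022-11-16 03:17 UTC
Rule 5/5 (EDC, -11:15): 2022-07-10 21:14 UTC ≤ query < +∞
3·60 + 17 - 675 = -478 min
-478 = -1·1440 + 962; 962 = 16·60 + 2 → 16:02, 2022-11-16 - 1 day = 2022-11-15
→ 2022-11-15 16:02 EDC

2022-11-15 16:02 EDC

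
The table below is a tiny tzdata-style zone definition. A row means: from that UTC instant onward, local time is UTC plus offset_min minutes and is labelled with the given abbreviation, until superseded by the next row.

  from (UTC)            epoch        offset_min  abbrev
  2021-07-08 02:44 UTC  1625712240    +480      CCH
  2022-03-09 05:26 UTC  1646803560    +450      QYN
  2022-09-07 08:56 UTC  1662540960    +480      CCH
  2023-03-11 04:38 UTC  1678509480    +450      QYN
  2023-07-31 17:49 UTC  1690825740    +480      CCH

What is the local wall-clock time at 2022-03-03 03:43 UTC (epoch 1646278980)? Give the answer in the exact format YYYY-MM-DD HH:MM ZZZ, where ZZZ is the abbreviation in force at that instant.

2022-03-03 11:43 CCH

Query: 2022-03-03 03:43 UTC
Rule 1/5 (CCH, +08:00): 2021-07-08 02:44 UTC ≤ query < 2022-03-09 05:26 UTC
3·60 + 43 + 480 = 703 min
703 = 0·1440 + 703; 703 = 11·60 + 43 → 11:43, same day
→ 2022-03-03 11:43 CCH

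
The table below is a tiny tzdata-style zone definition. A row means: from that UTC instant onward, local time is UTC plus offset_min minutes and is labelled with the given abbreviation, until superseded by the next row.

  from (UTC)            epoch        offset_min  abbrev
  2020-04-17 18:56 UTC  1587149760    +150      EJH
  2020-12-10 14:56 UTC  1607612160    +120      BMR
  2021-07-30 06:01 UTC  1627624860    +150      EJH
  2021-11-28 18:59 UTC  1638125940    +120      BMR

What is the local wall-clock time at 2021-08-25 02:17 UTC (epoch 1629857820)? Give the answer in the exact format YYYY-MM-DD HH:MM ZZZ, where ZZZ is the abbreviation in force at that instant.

2021-08-25 04:47 EJH

Query: 2021-08-25 02:17 UTC
Rule 3/4 (EJH, +02:30): 2021-07-30 06:01 UTC ≤ query < 2021-11-28 18:59 UTC
2·60 + 17 + 150 = 287 min
287 = 0·1440 + 287; 287 = 4·60 + 47 → 04:47, same day
→ 2021-08-25 04:47 EJH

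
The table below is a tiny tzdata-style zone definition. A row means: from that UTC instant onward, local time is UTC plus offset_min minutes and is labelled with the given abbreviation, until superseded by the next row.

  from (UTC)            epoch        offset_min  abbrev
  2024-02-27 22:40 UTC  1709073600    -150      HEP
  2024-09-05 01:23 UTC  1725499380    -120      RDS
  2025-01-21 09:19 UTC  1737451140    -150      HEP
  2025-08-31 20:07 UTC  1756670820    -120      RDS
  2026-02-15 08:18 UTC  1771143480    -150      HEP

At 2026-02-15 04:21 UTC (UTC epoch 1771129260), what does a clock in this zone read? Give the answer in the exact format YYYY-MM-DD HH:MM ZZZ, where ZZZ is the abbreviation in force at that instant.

2026-02-15 02:21 RDS

Query: 2026-02-15 04:21 UTC
Rule 4/5 (RDS, -02:00): 2025-08-31 20:07 UTC ≤ query < 2026-02-15 08:18 UTC
4·60 + 21 - 120 = 141 min
141 = 0·1440 + 141; 141 = 2·60 + 21 → 02:21, same day
→ 2026-02-15 02:21 RDS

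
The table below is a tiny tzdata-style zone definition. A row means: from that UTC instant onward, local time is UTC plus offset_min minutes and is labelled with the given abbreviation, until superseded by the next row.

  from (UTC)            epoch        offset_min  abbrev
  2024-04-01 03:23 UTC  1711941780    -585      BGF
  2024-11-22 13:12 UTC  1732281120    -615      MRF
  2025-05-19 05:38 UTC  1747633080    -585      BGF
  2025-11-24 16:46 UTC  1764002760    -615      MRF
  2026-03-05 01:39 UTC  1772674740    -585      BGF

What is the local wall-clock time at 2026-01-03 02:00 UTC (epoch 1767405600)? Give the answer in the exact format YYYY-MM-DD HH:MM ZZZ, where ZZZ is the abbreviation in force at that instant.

2026-01-02 15:45 MRF

Query: 2026-01-03 02:00 UTC
Rule 4/5 (MRF, -10:15): 2025-11-24 16:46 UTC ≤ query < 2026-03-05 01:39 UTC
2·60 + 0 - 615 = -495 min
-495 = -1·1440 + 945; 945 = 15·60 + 45 → 15:45, 2026-01-03 - 1 day = 2026-01-02
→ 2026-01-02 15:45 MRF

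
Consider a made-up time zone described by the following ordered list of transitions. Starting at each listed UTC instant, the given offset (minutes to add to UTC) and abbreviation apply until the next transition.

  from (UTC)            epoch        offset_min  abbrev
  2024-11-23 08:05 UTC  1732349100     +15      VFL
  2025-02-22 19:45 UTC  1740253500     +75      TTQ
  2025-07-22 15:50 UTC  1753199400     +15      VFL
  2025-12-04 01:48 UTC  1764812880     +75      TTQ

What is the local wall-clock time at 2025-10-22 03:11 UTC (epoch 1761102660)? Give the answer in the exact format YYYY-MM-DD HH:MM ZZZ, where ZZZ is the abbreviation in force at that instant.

Query: 2025-10-22 03:11 UTC
Rule 3/4 (VFL, +00:15): 2025-07-22 15:50 UTC ≤ query < 2025-12-04 01:48 UTC
3·60 + 11 + 15 = 206 min
206 = 0·1440 + 206; 206 = 3·60 + 26 → 03:26, same day
→ 2025-10-22 03:26 VFL

2025-10-22 03:26 VFL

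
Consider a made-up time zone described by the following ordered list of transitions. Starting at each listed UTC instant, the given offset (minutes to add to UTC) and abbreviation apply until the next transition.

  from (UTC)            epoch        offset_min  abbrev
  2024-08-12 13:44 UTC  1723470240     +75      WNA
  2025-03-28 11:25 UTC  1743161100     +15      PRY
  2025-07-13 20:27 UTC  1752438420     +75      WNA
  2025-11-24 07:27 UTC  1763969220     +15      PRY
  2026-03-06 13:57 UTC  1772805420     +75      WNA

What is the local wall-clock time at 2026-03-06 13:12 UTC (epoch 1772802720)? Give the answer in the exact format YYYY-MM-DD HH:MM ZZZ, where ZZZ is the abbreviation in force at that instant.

Query: 2026-03-06 13:12 UTC
Rule 4/5 (PRY, +00:15): 2025-11-24 07:27 UTC ≤ query < 2026-03-06 13:57 UTC
13·60 + 12 + 15 = 807 min
807 = 0·1440 + 807; 807 = 13·60 + 27 → 13:27, same day
→ 2026-03-06 13:27 PRY

2026-03-06 13:27 PRY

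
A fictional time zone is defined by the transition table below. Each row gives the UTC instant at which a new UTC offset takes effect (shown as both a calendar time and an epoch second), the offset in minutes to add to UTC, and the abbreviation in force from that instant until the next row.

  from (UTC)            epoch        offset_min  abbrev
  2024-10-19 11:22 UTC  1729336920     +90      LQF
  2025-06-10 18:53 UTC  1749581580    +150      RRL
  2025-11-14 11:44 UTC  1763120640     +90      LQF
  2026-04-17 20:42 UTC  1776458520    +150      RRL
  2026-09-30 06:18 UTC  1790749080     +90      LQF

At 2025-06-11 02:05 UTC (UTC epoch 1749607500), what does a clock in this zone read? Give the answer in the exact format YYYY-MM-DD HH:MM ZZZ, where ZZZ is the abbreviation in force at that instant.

Query: 2025-06-11 02:05 UTC
Rule 2/5 (RRL, +02:30): 2025-06-10 18:53 UTC ≤ query < 2025-11-14 11:44 UTC
2·60 + 5 + 150 = 275 min
275 = 0·1440 + 275; 275 = 4·60 + 35 → 04:35, same day
→ 2025-06-11 04:35 RRL

2025-06-11 04:35 RRL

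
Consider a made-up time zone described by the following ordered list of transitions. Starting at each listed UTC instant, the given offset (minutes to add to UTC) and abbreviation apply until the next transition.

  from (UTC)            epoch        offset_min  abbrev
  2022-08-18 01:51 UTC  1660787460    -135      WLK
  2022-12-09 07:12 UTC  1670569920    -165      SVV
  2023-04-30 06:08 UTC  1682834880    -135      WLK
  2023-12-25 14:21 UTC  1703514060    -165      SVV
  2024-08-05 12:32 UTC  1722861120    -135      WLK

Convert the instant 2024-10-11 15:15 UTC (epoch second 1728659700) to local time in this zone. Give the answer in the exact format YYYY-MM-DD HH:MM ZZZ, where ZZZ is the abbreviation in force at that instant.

2024-10-11 13:00 WLK

Query: 2024-10-11 15:15 UTC
Rule 5/5 (WLK, -02:15): 2024-08-05 12:32 UTC ≤ query < +∞
15·60 + 15 - 135 = 780 min
780 = 0·1440 + 780; 780 = 13·60 + 0 → 13:00, same day
→ 2024-10-11 13:00 WLK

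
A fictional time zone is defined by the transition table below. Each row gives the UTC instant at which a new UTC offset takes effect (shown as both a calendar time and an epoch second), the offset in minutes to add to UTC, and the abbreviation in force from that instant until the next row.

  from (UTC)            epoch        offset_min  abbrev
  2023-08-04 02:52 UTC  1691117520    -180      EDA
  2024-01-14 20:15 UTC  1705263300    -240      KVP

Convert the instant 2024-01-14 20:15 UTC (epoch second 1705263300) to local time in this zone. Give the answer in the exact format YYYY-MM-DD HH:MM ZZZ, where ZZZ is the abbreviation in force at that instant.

2024-01-14 16:15 KVP

Query: 2024-01-14 20:15 UTC
Rule 2/2 (KVP, -04:00): 2024-01-14 20:15 UTC ≤ query < +∞
20·60 + 15 - 240 = 975 min
975 = 0·1440 + 975; 975 = 16·60 + 15 → 16:15, same day
→ 2024-01-14 16:15 KVP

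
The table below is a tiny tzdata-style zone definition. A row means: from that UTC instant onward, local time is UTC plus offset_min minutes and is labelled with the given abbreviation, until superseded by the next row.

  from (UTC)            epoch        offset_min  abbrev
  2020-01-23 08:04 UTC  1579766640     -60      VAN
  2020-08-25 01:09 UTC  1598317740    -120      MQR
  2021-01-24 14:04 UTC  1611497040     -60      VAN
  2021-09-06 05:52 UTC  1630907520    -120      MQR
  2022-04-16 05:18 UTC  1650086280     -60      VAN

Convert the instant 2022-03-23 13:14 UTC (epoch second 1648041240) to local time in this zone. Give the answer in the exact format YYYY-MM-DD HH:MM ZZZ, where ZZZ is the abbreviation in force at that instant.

Query: 2022-03-23 13:14 UTC
Rule 4/5 (MQR, -02:00): 2021-09-06 05:52 UTC ≤ query < 2022-04-16 05:18 UTC
13·60 + 14 - 120 = 674 min
674 = 0·1440 + 674; 674 = 11·60 + 14 → 11:14, same day
→ 2022-03-23 11:14 MQR

2022-03-23 11:14 MQR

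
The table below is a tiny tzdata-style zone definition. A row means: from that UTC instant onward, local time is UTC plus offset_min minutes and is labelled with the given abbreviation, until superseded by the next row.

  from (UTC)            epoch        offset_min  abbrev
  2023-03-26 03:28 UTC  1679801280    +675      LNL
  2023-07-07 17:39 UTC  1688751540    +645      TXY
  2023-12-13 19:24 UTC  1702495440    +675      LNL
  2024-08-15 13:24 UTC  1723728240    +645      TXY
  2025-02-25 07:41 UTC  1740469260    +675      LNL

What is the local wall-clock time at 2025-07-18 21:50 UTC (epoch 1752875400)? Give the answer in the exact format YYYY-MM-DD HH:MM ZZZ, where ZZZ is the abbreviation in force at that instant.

Query: 2025-07-18 21:50 UTC
Rule 5/5 (LNL, +11:15): 2025-02-25 07:41 UTC ≤ query < +∞
21·60 + 50 + 675 = 1985 min
1985 = 1·1440 + 545; 545 = 9·60 + 5 → 09:05, 2025-07-18 + 1 day = 2025-07-19
→ 2025-07-19 09:05 LNL

2025-07-19 09:05 LNL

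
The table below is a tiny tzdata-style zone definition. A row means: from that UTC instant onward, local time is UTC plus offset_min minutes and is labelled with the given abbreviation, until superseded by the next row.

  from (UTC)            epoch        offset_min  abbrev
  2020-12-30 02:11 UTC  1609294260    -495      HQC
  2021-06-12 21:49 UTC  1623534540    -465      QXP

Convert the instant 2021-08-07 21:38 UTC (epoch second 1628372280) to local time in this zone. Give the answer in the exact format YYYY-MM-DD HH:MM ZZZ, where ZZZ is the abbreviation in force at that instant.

Query: 2021-08-07 21:38 UTC
Rule 2/2 (QXP, -07:45): 2021-06-12 21:49 UTC ≤ query < +∞
21·60 + 38 - 465 = 833 min
833 = 0·1440 + 833; 833 = 13·60 + 53 → 13:53, same day
→ 2021-08-07 13:53 QXP

2021-08-07 13:53 QXP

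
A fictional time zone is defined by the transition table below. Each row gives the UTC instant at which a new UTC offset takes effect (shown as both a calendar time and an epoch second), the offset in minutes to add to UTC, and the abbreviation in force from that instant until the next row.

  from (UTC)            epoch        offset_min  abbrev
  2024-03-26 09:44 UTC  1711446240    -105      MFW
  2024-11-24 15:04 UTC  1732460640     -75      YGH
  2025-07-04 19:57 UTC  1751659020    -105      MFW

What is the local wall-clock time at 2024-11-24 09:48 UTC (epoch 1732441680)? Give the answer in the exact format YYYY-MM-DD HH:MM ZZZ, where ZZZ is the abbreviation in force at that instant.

Query: 2024-11-24 09:48 UTC
Rule 1/3 (MFW, -01:45): 2024-03-26 09:44 UTC ≤ query < 2024-11-24 15:04 UTC
9·60 + 48 - 105 = 483 min
483 = 0·1440 + 483; 483 = 8·60 + 3 → 08:03, same day
→ 2024-11-24 08:03 MFW

2024-11-24 08:03 MFW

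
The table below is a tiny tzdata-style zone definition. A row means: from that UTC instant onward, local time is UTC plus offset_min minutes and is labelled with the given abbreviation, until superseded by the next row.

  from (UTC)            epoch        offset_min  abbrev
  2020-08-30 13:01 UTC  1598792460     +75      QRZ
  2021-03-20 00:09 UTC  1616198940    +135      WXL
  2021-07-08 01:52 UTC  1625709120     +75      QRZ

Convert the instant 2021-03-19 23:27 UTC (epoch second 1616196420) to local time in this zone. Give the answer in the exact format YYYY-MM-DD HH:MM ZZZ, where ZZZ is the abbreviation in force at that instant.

2021-03-20 00:42 QRZ

Query: 2021-03-19 23:27 UTC
Rule 1/3 (QRZ, +01:15): 2020-08-30 13:01 UTC ≤ query < 2021-03-20 00:09 UTC
23·60 + 27 + 75 = 1482 min
1482 = 1·1440 + 42; 42 = 0·60 + 42 → 00:42, 2021-03-19 + 1 day = 2021-03-20
→ 2021-03-20 00:42 QRZ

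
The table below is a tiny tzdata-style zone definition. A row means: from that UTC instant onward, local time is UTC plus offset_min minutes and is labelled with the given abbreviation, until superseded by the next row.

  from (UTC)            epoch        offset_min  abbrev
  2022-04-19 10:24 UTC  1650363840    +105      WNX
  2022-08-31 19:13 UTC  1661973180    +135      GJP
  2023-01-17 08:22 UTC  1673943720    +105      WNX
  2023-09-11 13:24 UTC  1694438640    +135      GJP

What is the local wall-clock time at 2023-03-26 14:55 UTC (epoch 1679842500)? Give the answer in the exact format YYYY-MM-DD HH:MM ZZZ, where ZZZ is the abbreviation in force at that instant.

Query: 2023-03-26 14:55 UTC
Rule 3/4 (WNX, +01:45): 2023-01-17 08:22 UTC ≤ query < 2023-09-11 13:24 UTC
14·60 + 55 + 105 = 1000 min
1000 = 0·1440 + 1000; 1000 = 16·60 + 40 → 16:40, same day
→ 2023-03-26 16:40 WNX

2023-03-26 16:40 WNX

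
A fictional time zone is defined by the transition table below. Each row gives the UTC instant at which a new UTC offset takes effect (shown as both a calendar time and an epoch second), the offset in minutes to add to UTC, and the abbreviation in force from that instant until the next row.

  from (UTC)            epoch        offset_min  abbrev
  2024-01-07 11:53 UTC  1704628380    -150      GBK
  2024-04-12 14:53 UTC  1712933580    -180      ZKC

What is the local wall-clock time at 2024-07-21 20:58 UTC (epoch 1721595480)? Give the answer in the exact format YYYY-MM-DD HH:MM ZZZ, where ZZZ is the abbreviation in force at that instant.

Query: 2024-07-21 20:58 UTC
Rule 2/2 (ZKC, -03:00): 2024-04-12 14:53 UTC ≤ query < +∞
20·60 + 58 - 180 = 1078 min
1078 = 0·1440 + 1078; 1078 = 17·60 + 58 → 17:58, same day
→ 2024-07-21 17:58 ZKC

2024-07-21 17:58 ZKC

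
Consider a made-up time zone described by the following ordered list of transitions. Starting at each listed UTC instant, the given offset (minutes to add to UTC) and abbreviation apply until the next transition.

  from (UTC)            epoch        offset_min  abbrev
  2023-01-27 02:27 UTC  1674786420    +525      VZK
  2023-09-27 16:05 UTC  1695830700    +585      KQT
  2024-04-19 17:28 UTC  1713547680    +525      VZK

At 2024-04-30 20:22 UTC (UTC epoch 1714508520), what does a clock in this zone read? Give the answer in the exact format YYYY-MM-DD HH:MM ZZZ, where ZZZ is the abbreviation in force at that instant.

Query: 2024-04-30 20:22 UTC
Rule 3/3 (VZK, +08:45): 2024-04-19 17:28 UTC ≤ query < +∞
20·60 + 22 + 525 = 1747 min
1747 = 1·1440 + 307; 307 = 5·60 + 7 → 05:07, 2024-04-30 + 1 day = 2024-05-01
→ 2024-05-01 05:07 VZK

2024-05-01 05:07 VZK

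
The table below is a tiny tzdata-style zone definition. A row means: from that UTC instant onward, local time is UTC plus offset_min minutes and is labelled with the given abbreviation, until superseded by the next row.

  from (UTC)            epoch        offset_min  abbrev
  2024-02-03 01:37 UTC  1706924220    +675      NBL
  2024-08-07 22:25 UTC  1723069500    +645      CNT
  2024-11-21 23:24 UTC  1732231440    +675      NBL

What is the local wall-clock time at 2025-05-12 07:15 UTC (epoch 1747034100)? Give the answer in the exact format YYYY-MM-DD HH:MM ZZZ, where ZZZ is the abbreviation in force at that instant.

2025-05-12 18:30 NBL

Query: 2025-05-12 07:15 UTC
Rule 3/3 (NBL, +11:15): 2024-11-21 23:24 UTC ≤ query < +∞
7·60 + 15 + 675 = 1110 min
1110 = 0·1440 + 1110; 1110 = 18·60 + 30 → 18:30, same day
→ 2025-05-12 18:30 NBL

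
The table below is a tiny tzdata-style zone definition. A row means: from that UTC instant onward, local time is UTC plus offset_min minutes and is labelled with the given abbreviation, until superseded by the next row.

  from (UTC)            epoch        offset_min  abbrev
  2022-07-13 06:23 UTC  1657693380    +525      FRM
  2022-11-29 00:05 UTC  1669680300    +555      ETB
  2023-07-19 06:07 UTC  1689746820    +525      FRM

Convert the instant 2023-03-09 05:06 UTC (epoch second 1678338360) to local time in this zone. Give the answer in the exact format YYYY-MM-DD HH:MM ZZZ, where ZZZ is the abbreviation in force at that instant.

2023-03-09 14:21 ETB

Query: 2023-03-09 05:06 UTC
Rule 2/3 (ETB, +09:15): 2022-11-29 00:05 UTC ≤ query < 2023-07-19 06:07 UTC
5·60 + 6 + 555 = 861 min
861 = 0·1440 + 861; 861 = 14·60 + 21 → 14:21, same day
→ 2023-03-09 14:21 ETB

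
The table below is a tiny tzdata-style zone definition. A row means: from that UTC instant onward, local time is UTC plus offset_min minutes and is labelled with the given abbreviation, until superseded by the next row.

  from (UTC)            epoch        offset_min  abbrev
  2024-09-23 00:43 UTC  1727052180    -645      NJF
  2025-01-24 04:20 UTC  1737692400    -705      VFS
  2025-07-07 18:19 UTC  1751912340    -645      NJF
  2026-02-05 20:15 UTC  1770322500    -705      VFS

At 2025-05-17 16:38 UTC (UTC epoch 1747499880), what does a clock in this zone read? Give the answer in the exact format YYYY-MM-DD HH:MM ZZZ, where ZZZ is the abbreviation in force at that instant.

Query: 2025-05-17 16:38 UTC
Rule 2/4 (VFS, -11:45): 2025-01-24 04:20 UTC ≤ query < 2025-07-07 18:19 UTC
16·60 + 38 - 705 = 293 min
293 = 0·1440 + 293; 293 = 4·60 + 53 → 04:53, same day
→ 2025-05-17 04:53 VFS

2025-05-17 04:53 VFS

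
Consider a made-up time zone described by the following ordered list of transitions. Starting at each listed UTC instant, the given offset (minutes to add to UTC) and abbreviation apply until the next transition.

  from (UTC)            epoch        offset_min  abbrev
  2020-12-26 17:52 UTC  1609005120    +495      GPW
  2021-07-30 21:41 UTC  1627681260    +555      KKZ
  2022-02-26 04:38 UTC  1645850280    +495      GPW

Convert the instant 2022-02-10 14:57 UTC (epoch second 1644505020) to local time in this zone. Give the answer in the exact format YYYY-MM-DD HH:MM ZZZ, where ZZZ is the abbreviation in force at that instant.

2022-02-11 00:12 KKZ

Query: 2022-02-10 14:57 UTC
Rule 2/3 (KKZ, +09:15): 2021-07-30 21:41 UTC ≤ query < 2022-02-26 04:38 UTC
14·60 + 57 + 555 = 1452 min
1452 = 1·1440 + 12; 12 = 0·60 + 12 → 00:12, 2022-02-10 + 1 day = 2022-02-11
→ 2022-02-11 00:12 KKZ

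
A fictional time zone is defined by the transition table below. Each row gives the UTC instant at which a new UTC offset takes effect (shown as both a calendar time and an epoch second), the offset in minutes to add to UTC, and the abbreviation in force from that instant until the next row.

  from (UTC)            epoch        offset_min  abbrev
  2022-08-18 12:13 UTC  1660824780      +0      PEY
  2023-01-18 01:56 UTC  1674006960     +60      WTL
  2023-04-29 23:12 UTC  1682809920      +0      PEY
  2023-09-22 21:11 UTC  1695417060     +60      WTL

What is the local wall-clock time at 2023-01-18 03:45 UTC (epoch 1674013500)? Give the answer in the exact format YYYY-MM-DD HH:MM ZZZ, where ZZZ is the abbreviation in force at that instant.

2023-01-18 04:45 WTL

Query: 2023-01-18 03:45 UTC
Rule 2/4 (WTL, +01:00): 2023-01-18 01:56 UTC ≤ query < 2023-04-29 23:12 UTC
3·60 + 45 + 60 = 285 min
285 = 0·1440 + 285; 285 = 4·60 + 45 → 04:45, same day
→ 2023-01-18 04:45 WTL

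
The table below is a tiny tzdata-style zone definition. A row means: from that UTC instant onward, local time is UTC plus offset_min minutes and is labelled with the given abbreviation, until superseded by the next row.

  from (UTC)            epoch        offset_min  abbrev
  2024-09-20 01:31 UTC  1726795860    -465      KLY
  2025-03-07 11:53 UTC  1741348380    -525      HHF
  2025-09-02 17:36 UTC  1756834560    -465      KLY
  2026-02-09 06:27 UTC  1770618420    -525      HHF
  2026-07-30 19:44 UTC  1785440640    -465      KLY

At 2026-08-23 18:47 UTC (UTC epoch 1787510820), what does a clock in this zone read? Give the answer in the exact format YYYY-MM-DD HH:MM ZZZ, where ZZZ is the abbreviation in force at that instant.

Query: 2026-08-23 18:47 UTC
Rule 5/5 (KLY, -07:45): 2026-07-30 19:44 UTC ≤ query < +∞
18·60 + 47 - 465 = 662 min
662 = 0·1440 + 662; 662 = 11·60 + 2 → 11:02, same day
→ 2026-08-23 11:02 KLY

2026-08-23 11:02 KLY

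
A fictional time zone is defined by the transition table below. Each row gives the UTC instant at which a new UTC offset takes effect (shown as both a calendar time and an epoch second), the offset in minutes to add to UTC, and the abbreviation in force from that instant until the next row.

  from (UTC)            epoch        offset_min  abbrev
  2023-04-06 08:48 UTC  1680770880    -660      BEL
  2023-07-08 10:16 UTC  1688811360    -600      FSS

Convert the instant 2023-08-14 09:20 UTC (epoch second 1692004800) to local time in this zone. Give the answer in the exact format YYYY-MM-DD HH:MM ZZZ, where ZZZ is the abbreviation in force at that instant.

2023-08-13 23:20 FSS

Query: 2023-08-14 09:20 UTC
Rule 2/2 (FSS, -10:00): 2023-07-08 10:16 UTC ≤ query < +∞
9·60 + 20 - 600 = -40 min
-40 = -1·1440 + 1400; 1400 = 23·60 + 20 → 23:20, 2023-08-14 - 1 day = 2023-08-13
→ 2023-08-13 23:20 FSS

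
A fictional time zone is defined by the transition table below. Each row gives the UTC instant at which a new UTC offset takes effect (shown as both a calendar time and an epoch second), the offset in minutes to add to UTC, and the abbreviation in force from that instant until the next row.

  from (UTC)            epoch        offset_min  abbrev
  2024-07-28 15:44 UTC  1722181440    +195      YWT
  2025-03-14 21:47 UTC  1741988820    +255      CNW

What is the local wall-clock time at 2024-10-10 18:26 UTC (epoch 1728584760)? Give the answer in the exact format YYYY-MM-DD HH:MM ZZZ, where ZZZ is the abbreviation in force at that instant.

2024-10-10 21:41 YWT

Query: 2024-10-10 18:26 UTC
Rule 1/2 (YWT, +03:15): 2024-07-28 15:44 UTC ≤ query < 2025-03-14 21:47 UTC
18·60 + 26 + 195 = 1301 min
1301 = 0·1440 + 1301; 1301 = 21·60 + 41 → 21:41, same day
→ 2024-10-10 21:41 YWT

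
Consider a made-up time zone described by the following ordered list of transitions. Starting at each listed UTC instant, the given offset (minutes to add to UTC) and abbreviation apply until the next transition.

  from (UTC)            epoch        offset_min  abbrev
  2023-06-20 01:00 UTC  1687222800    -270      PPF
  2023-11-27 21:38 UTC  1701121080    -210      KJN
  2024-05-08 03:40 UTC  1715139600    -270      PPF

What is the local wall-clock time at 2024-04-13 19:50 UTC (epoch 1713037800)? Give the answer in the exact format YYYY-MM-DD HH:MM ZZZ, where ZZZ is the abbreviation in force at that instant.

Query: 2024-04-13 19:50 UTC
Rule 2/3 (KJN, -03:30): 2023-11-27 21:38 UTC ≤ query < 2024-05-08 03:40 UTC
19·60 + 50 - 210 = 980 min
980 = 0·1440 + 980; 980 = 16·60 + 20 → 16:20, same day
→ 2024-04-13 16:20 KJN

2024-04-13 16:20 KJN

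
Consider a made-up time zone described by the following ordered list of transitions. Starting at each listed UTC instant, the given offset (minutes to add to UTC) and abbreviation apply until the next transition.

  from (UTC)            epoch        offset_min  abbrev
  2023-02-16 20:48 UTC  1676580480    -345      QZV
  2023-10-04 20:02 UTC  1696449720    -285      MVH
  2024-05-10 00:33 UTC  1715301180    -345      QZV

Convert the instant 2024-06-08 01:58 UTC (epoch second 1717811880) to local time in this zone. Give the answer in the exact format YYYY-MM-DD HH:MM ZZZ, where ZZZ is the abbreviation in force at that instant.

Query: 2024-06-08 01:58 UTC
Rule 3/3 (QZV, -05:45): 2024-05-10 00:33 UTC ≤ query < +∞
1·60 + 58 - 345 = -227 min
-227 = -1·1440 + 1213; 1213 = 20·60 + 13 → 20:13, 2024-06-08 - 1 day = 2024-06-07
→ 2024-06-07 20:13 QZV

2024-06-07 20:13 QZV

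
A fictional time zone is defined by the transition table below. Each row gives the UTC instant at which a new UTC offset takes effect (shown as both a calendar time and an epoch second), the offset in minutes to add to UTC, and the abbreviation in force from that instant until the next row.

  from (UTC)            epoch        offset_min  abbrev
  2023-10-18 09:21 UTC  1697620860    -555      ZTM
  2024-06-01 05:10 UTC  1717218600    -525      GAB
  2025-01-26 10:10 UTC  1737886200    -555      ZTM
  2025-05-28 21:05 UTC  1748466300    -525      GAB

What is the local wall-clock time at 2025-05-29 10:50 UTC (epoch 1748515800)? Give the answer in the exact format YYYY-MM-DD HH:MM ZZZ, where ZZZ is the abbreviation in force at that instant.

Query: 2025-05-29 10:50 UTC
Rule 4/4 (GAB, -08:45): 2025-05-28 21:05 UTC ≤ query < +∞
10·60 + 50 - 525 = 125 min
125 = 0·1440 + 125; 125 = 2·60 + 5 → 02:05, same day
→ 2025-05-29 02:05 GAB

2025-05-29 02:05 GAB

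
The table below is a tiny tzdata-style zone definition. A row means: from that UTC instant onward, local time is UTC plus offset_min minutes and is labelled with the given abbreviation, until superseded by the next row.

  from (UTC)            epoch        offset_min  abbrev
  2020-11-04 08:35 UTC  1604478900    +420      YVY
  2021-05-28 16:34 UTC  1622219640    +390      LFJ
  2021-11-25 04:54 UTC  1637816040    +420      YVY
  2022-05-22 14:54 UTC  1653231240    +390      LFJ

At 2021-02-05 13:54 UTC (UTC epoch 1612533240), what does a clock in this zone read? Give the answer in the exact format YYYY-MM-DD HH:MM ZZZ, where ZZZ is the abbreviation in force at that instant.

Query: 2021-02-05 13:54 UTC
Rule 1/4 (YVY, +07:00): 2020-11-04 08:35 UTC ≤ query < 2021-05-28 16:34 UTC
13·60 + 54 + 420 = 1254 min
1254 = 0·1440 + 1254; 1254 = 20·60 + 54 → 20:54, same day
→ 2021-02-05 20:54 YVY

2021-02-05 20:54 YVY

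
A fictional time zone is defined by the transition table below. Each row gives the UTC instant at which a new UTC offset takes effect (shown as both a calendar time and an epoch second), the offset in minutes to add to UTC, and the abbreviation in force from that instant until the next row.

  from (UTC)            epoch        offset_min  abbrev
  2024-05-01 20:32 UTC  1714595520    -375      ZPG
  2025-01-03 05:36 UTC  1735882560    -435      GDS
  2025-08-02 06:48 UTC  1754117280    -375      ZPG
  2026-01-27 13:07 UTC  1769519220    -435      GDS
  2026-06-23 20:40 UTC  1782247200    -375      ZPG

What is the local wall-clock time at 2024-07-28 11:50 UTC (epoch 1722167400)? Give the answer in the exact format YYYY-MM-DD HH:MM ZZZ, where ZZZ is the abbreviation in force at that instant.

2024-07-28 05:35 ZPG

Query: 2024-07-28 11:50 UTC
Rule 1/5 (ZPG, -06:15): 2024-05-01 20:32 UTC ≤ query < 2025-01-03 05:36 UTC
11·60 + 50 - 375 = 335 min
335 = 0·1440 + 335; 335 = 5·60 + 35 → 05:35, same day
→ 2024-07-28 05:35 ZPG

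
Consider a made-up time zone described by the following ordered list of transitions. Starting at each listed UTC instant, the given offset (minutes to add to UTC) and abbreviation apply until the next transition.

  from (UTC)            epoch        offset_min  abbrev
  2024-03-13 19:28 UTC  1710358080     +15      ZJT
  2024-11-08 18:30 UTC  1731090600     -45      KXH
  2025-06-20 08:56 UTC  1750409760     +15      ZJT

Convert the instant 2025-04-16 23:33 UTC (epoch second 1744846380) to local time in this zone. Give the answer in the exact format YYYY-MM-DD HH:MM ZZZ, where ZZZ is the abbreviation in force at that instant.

2025-04-16 22:48 KXH

Query: 2025-04-16 23:33 UTC
Rule 2/3 (KXH, -00:45): 2024-11-08 18:30 UTC ≤ query < 2025-06-20 08:56 UTC
23·60 + 33 - 45 = 1368 min
1368 = 0·1440 + 1368; 1368 = 22·60 + 48 → 22:48, same day
→ 2025-04-16 22:48 KXH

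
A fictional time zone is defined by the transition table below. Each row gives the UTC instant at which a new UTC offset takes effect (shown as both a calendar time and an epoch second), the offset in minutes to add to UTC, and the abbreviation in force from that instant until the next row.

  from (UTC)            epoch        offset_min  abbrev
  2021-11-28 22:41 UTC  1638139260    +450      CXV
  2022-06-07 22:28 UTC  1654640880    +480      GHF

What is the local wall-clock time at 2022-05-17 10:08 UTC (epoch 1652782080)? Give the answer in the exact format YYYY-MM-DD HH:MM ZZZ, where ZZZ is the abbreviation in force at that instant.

Query: 2022-05-17 10:08 UTC
Rule 1/2 (CXV, +07:30): 2021-11-28 22:41 UTC ≤ query < 2022-06-07 22:28 UTC
10·60 + 8 + 450 = 1058 min
1058 = 0·1440 + 1058; 1058 = 17·60 + 38 → 17:38, same day
→ 2022-05-17 17:38 CXV

2022-05-17 17:38 CXV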